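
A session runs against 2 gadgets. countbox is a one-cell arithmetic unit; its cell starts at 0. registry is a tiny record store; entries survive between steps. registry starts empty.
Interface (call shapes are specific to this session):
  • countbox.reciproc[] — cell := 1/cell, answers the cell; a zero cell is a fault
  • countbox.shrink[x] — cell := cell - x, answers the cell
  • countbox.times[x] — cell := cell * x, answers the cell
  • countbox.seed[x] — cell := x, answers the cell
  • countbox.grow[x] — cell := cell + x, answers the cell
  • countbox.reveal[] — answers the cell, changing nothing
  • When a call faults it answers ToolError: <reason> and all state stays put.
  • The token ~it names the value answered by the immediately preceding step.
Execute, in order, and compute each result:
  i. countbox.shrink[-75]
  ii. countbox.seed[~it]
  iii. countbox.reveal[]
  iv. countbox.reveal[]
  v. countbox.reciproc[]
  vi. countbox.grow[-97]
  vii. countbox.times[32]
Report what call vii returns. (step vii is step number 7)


Act: countbox.shrink[x→-75]
Obs: 75
Act: countbox.seed[x→~it]
Obs: 75
Act: countbox.reveal[]
Obs: 75
Act: countbox.reveal[]
Obs: 75
Act: countbox.reciproc[]
Obs: 1/75
Act: countbox.grow[x→-97]
Obs: -7274/75
Act: countbox.times[x→32]
Obs: -232768/75

Answer: -232768/75


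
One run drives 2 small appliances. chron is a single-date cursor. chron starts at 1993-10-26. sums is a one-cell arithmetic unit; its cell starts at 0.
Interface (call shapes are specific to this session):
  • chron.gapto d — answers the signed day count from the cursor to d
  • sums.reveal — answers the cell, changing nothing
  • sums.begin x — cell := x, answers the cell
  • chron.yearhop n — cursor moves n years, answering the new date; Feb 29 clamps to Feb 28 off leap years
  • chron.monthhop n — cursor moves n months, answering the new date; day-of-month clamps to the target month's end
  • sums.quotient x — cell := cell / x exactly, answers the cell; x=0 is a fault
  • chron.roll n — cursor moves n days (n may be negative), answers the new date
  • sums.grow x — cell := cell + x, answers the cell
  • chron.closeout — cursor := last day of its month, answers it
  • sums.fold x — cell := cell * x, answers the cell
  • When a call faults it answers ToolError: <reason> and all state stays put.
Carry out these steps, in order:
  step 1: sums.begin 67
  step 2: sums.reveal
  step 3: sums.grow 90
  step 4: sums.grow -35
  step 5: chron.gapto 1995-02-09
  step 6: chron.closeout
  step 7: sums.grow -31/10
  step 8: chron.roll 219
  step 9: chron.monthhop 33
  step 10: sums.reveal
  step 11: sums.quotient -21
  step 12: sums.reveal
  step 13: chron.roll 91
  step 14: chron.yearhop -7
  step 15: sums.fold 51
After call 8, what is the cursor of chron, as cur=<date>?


>> sums.begin(x='67')
<< 67
>> sums.reveal()
<< 67
>> sums.grow(x='90')
<< 157
>> sums.grow(x='-35')
<< 122
>> chron.gapto(d='1995-02-09')
<< 471
>> chron.closeout()
<< 1993-10-31
>> sums.grow(x='-31/10')
<< 1189/10
>> chron.roll(n='219')
<< 1994-06-07
>> chron.monthhop(n='33')
<< 1997-03-07
>> sums.reveal()
<< 1189/10
>> sums.quotient(x='-21')
<< -1189/210
>> sums.reveal()
<< -1189/210
>> chron.roll(n='91')
<< 1997-06-06
>> chron.yearhop(n='-7')
<< 1990-06-06
>> sums.fold(x='51')
<< -20213/70

Answer: cur=1994-06-07


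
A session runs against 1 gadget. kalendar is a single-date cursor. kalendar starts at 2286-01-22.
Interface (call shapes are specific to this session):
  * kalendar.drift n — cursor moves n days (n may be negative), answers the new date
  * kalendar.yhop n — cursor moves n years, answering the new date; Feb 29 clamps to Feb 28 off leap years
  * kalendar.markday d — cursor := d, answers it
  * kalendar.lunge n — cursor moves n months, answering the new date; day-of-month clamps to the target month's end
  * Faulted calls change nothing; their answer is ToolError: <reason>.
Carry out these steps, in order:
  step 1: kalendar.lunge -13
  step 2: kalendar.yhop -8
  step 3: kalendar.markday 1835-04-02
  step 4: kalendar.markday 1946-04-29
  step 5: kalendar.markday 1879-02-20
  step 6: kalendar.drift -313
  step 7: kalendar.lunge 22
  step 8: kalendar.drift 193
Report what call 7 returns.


Answer: 1880-02-13

Derivation:
I use lunge on n: -13, which returns 2284-12-22.
I call yhop on n: -8, and observe 2276-12-22.
Next I call markday on d: 1835-04-02: 1835-04-02.
I try markday on d: 1946-04-29, — result: 1946-04-29.
Invoking markday on d: 1879-02-20, and see 1879-02-20.
Next I call drift on n: -313, and observe 1878-04-13.
I call lunge on n: 22, and get 1880-02-13.
Now I run drift on n: 193, which returns 1880-08-24.


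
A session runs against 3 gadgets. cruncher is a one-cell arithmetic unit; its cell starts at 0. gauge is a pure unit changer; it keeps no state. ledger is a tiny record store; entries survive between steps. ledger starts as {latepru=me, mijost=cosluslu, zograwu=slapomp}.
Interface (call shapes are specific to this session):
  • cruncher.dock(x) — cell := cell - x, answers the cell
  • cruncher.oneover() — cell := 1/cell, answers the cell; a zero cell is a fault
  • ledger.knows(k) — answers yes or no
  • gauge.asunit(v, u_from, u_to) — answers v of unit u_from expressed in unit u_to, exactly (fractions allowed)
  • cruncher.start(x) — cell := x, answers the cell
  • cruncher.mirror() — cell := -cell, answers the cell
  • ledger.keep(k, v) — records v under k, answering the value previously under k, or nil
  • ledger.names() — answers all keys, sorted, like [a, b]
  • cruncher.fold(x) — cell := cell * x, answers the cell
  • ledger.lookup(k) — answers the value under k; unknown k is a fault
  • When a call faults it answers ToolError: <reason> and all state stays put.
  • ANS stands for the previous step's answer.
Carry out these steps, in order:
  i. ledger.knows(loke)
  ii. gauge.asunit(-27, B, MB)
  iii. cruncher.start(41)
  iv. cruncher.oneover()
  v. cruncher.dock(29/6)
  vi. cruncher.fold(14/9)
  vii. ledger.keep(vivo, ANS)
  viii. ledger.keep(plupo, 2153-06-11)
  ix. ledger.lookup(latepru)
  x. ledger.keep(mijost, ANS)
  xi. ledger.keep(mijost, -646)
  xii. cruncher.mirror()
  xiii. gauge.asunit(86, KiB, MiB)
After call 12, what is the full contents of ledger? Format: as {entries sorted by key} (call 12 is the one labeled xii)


Answer: {latepru=me, mijost=-646, plupo=2153-06-11, vivo=-8281/1107, zograwu=slapomp}

Derivation:
·→ ledger.knows(k: loke)
·← no
·→ gauge.asunit(v: -27, u_from: B, u_to: MB)
·← -27/1000000
·→ cruncher.start(x: 41)
·← 41
·→ cruncher.oneover()
·← 1/41
·→ cruncher.dock(x: 29/6)
·← -1183/246
·→ cruncher.fold(x: 14/9)
·← -8281/1107
·→ ledger.keep(k: vivo, v: ANS)
·← nil
·→ ledger.keep(k: plupo, v: 2153-06-11)
·← nil
·→ ledger.lookup(k: latepru)
·← me
·→ ledger.keep(k: mijost, v: ANS)
·← cosluslu
·→ ledger.keep(k: mijost, v: -646)
·← me
·→ cruncher.mirror()
·← 8281/1107
·→ gauge.asunit(v: 86, u_from: KiB, u_to: MiB)
·← 43/512


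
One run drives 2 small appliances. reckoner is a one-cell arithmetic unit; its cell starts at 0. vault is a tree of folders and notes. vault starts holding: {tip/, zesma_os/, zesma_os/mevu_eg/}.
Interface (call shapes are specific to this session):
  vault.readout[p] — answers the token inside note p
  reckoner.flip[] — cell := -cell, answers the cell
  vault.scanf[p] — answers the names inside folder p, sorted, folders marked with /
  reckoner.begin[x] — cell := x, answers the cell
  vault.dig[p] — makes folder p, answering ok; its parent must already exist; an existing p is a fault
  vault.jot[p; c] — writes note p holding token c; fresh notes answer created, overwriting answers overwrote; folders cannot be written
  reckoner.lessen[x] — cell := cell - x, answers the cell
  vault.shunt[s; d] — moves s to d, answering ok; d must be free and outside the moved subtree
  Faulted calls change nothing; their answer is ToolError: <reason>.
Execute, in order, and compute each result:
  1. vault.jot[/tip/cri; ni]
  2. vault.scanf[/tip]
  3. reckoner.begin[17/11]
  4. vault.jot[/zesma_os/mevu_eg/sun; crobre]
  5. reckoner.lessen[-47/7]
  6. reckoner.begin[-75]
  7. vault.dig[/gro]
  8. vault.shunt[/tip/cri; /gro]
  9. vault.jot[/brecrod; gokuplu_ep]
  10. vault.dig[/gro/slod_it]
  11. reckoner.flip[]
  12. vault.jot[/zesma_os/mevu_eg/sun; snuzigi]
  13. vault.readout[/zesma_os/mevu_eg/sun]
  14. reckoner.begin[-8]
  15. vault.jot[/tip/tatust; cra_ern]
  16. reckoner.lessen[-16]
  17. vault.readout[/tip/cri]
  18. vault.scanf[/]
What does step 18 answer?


-> jot(/tip/cri, ni)
<- created
-> scanf(/tip)
<- [cri]
-> begin(17/11)
<- 17/11
-> jot(/zesma_os/mevu_eg/sun, crobre)
<- created
-> lessen(-47/7)
<- 636/77
-> begin(-75)
<- -75
-> dig(/gro)
<- ok
-> shunt(/tip/cri, /gro)
<- ToolError: exists
-> jot(/brecrod, gokuplu_ep)
<- created
-> dig(/gro/slod_it)
<- ok
-> flip()
<- 75
-> jot(/zesma_os/mevu_eg/sun, snuzigi)
<- overwrote
-> readout(/zesma_os/mevu_eg/sun)
<- snuzigi
-> begin(-8)
<- -8
-> jot(/tip/tatust, cra_ern)
<- created
-> lessen(-16)
<- 8
-> readout(/tip/cri)
<- ni
-> scanf(/)
<- [brecrod, gro/, tip/, zesma_os/]

Answer: [brecrod, gro/, tip/, zesma_os/]


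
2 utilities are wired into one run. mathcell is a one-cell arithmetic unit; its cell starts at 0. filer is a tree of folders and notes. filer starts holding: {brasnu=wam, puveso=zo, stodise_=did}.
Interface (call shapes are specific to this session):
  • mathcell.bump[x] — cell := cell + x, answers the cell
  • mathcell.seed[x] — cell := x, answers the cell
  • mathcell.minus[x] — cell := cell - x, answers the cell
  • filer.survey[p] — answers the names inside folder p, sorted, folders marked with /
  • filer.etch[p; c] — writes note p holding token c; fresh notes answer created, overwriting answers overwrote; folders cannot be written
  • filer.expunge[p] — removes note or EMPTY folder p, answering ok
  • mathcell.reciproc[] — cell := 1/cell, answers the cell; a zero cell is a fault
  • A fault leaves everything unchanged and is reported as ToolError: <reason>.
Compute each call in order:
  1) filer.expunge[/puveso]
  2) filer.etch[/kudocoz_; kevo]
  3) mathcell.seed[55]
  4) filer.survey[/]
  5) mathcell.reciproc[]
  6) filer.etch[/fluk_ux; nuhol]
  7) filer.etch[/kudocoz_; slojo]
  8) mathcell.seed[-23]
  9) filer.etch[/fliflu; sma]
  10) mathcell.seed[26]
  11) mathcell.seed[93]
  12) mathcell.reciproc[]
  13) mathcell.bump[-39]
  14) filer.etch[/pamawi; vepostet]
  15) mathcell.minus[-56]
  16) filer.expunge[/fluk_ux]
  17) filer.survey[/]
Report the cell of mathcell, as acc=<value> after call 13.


Answer: acc=-3626/93

Derivation:
I invoke expunge passing /puveso, giving ok.
Calling etch passing /kudocoz_, kevo: created.
I invoke seed passing 55: 55.
I try survey passing /, which returns [brasnu, kudocoz_, stodise_].
I run reciproc, yielding 1/55.
Invoking etch passing /fluk_ux, nuhol, and see created.
I try etch passing /kudocoz_, slojo, which returns overwrote.
Then seed passing -23, → -23.
Invoking etch passing /fliflu, sma, — result: created.
Then seed passing 26, and see 26.
Invoking seed passing 93: 93.
Calling reciproc, giving 1/93.
I run bump passing -39, and get -3626/93.
I try etch passing /pamawi, vepostet, and see created.
I invoke minus passing -56, yielding 1582/93.
Now I run expunge passing /fluk_ux, which returns ok.
I use survey passing /, and see [brasnu, fliflu, kudocoz_, pamawi, stodise_].


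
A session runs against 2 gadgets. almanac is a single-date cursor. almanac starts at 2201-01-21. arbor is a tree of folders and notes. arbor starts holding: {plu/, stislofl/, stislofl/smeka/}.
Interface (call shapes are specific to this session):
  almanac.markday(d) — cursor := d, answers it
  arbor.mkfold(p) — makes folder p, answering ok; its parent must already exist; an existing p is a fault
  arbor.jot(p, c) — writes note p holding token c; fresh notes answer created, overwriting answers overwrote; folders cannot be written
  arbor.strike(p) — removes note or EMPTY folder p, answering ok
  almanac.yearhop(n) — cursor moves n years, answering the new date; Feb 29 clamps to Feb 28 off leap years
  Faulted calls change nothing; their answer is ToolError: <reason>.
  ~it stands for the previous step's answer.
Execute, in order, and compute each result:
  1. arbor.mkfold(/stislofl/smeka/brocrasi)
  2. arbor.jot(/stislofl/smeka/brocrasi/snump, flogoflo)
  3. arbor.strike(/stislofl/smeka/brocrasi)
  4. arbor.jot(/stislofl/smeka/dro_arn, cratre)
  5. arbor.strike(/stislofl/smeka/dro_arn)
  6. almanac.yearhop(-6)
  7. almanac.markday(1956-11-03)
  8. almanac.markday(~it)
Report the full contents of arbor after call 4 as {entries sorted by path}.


-> mkfold(p=/stislofl/smeka/brocrasi)
<- ok
-> jot(p=/stislofl/smeka/brocrasi/snump, c=flogoflo)
<- created
-> strike(p=/stislofl/smeka/brocrasi)
<- ToolError: not empty
-> jot(p=/stislofl/smeka/dro_arn, c=cratre)
<- created
-> strike(p=/stislofl/smeka/dro_arn)
<- ok
-> yearhop(n=-6)
<- 2195-01-21
-> markday(d=1956-11-03)
<- 1956-11-03
-> markday(d=~it)
<- 1956-11-03

Answer: {plu/, stislofl/, stislofl/smeka/, stislofl/smeka/brocrasi/, stislofl/smeka/brocrasi/snump=flogoflo, stislofl/smeka/dro_arn=cratre}


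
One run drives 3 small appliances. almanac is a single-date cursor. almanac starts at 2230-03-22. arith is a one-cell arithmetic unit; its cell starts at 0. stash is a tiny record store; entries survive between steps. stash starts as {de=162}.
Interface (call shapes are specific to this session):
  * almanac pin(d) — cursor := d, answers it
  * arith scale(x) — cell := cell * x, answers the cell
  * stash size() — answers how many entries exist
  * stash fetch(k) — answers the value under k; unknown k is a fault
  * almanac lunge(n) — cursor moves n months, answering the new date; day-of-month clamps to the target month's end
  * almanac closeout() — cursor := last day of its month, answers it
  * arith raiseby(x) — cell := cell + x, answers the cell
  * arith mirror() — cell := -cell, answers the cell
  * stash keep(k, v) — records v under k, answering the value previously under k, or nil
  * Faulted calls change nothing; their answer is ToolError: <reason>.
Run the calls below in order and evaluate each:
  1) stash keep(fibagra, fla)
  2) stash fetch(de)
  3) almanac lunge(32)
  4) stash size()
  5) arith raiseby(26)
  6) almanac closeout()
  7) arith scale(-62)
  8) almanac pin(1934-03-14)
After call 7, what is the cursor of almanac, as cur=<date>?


Answer: cur=2232-11-30

Derivation:
·→ stash keep(k='fibagra', v='fla')
·← nil
·→ stash fetch(k='de')
·← 162
·→ almanac lunge(n='32')
·← 2232-11-22
·→ stash size()
·← 2
·→ arith raiseby(x='26')
·← 26
·→ almanac closeout()
·← 2232-11-30
·→ arith scale(x='-62')
·← -1612
·→ almanac pin(d='1934-03-14')
·← 1934-03-14


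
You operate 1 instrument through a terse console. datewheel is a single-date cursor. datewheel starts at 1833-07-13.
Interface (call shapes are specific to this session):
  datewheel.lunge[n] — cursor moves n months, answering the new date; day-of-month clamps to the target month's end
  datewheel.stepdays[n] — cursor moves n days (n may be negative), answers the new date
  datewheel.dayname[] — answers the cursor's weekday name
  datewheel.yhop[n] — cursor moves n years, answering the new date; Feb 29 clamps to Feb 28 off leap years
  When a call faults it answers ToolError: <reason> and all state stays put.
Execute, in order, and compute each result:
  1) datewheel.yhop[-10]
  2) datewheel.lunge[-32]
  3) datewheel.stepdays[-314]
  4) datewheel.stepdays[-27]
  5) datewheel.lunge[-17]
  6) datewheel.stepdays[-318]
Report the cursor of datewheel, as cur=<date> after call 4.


[in] yhop n=-10
  1823-07-13
[in] lunge n=-32
  1820-11-13
[in] stepdays n=-314
  1820-01-04
[in] stepdays n=-27
  1819-12-08
[in] lunge n=-17
  1818-07-08
[in] stepdays n=-318
  1817-08-24

Answer: cur=1819-12-08


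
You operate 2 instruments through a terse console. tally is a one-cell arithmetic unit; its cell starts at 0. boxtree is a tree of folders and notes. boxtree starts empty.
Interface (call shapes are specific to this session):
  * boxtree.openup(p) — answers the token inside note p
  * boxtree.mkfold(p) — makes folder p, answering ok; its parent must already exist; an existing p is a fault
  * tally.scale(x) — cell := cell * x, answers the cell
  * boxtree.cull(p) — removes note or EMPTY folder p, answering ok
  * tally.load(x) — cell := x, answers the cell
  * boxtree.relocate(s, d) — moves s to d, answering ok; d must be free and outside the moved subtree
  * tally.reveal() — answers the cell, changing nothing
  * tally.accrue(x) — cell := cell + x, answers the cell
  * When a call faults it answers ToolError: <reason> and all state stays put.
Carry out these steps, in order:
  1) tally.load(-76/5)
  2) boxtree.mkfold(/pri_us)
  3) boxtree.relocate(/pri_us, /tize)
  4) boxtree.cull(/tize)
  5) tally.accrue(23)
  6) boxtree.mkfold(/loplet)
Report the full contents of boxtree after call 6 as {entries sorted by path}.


% tally.load x→-76/5
[out] -76/5
% boxtree.mkfold p→/pri_us
[out] ok
% boxtree.relocate s→/pri_us d→/tize
[out] ok
% boxtree.cull p→/tize
[out] ok
% tally.accrue x→23
[out] 39/5
% boxtree.mkfold p→/loplet
[out] ok

Answer: {loplet/}


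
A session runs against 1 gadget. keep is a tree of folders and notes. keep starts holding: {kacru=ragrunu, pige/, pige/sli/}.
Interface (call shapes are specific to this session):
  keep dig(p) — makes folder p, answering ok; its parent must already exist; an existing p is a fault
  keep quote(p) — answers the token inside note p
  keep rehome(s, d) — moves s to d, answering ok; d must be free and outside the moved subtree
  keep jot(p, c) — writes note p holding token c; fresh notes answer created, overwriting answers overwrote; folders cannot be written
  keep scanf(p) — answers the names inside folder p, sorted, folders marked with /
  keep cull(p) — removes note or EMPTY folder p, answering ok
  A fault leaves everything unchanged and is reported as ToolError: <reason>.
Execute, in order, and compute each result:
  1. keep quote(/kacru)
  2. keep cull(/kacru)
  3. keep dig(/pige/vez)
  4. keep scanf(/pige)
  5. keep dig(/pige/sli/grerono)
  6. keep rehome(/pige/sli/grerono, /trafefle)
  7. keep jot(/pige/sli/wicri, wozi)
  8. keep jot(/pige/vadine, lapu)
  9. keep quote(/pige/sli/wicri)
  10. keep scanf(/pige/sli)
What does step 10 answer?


Answer: [wicri]

Derivation:
→ keep quote(p='/kacru')
← ragrunu
→ keep cull(p='/kacru')
← ok
→ keep dig(p='/pige/vez')
← ok
→ keep scanf(p='/pige')
← [sli/, vez/]
→ keep dig(p='/pige/sli/grerono')
← ok
→ keep rehome(s='/pige/sli/grerono', d='/trafefle')
← ok
→ keep jot(p='/pige/sli/wicri', c='wozi')
← created
→ keep jot(p='/pige/vadine', c='lapu')
← created
→ keep quote(p='/pige/sli/wicri')
← wozi
→ keep scanf(p='/pige/sli')
← [wicri]


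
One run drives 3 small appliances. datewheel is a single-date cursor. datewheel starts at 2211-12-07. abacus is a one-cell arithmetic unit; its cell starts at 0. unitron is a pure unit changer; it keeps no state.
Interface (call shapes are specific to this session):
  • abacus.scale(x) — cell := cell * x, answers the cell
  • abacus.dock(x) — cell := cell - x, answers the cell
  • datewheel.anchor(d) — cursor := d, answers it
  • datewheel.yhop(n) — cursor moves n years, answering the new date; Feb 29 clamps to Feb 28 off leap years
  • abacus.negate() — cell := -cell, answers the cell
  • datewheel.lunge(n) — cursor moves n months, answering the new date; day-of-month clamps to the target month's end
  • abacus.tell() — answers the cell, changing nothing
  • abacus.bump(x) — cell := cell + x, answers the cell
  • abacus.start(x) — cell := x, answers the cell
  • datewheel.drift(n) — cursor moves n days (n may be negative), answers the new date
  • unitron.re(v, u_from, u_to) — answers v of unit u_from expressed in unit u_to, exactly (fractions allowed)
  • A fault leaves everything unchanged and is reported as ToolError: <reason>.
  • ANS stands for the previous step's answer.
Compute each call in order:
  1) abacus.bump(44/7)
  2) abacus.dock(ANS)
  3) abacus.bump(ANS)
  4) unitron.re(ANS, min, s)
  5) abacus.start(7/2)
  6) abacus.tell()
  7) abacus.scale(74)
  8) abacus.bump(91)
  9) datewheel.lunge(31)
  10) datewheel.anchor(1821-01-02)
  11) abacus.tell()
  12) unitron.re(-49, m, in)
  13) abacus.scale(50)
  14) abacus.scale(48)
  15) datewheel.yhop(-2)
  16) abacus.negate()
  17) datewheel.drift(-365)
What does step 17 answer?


Answer: 1818-01-02

Derivation:
Do: abacus.bump[44/7]
See: 44/7
Do: abacus.dock[ANS]
See: 0
Do: abacus.bump[ANS]
See: 0
Do: unitron.re[ANS; min; s]
See: 0
Do: abacus.start[7/2]
See: 7/2
Do: abacus.tell[]
See: 7/2
Do: abacus.scale[74]
See: 259
Do: abacus.bump[91]
See: 350
Do: datewheel.lunge[31]
See: 2214-07-07
Do: datewheel.anchor[1821-01-02]
See: 1821-01-02
Do: abacus.tell[]
See: 350
Do: unitron.re[-49; m; in]
See: -245000/127
Do: abacus.scale[50]
See: 17500
Do: abacus.scale[48]
See: 840000
Do: datewheel.yhop[-2]
See: 1819-01-02
Do: abacus.negate[]
See: -840000
Do: datewheel.drift[-365]
See: 1818-01-02


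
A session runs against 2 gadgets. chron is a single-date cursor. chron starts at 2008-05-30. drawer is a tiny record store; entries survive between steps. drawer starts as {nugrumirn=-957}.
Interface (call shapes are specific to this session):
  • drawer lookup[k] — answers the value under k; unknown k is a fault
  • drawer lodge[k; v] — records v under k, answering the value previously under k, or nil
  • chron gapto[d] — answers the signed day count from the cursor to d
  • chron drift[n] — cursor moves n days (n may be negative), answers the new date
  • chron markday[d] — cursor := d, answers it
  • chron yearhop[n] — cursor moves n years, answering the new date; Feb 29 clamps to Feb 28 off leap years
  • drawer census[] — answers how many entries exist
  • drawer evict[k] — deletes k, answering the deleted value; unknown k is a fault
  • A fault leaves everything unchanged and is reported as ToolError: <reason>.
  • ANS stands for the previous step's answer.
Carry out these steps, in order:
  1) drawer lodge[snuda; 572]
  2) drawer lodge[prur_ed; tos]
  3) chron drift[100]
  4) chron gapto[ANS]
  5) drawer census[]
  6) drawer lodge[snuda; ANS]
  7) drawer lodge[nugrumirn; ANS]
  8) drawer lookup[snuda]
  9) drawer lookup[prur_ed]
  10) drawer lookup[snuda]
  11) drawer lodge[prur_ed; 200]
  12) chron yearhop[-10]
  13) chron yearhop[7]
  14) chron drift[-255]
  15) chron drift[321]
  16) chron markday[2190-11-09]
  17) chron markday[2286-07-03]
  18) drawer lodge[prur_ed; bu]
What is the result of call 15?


Answer: 2005-11-12

Derivation:
Step: drawer lodge[k→snuda; v→572]
Result: nil
Step: drawer lodge[k→prur_ed; v→tos]
Result: nil
Step: chron drift[n→100]
Result: 2008-09-07
Step: chron gapto[d→ANS]
Result: 0
Step: drawer census[]
Result: 3
Step: drawer lodge[k→snuda; v→ANS]
Result: 572
Step: drawer lodge[k→nugrumirn; v→ANS]
Result: -957
Step: drawer lookup[k→snuda]
Result: 3
Step: drawer lookup[k→prur_ed]
Result: tos
Step: drawer lookup[k→snuda]
Result: 3
Step: drawer lodge[k→prur_ed; v→200]
Result: tos
Step: chron yearhop[n→-10]
Result: 1998-09-07
Step: chron yearhop[n→7]
Result: 2005-09-07
Step: chron drift[n→-255]
Result: 2004-12-26
Step: chron drift[n→321]
Result: 2005-11-12
Step: chron markday[d→2190-11-09]
Result: 2190-11-09
Step: chron markday[d→2286-07-03]
Result: 2286-07-03
Step: drawer lodge[k→prur_ed; v→bu]
Result: 200


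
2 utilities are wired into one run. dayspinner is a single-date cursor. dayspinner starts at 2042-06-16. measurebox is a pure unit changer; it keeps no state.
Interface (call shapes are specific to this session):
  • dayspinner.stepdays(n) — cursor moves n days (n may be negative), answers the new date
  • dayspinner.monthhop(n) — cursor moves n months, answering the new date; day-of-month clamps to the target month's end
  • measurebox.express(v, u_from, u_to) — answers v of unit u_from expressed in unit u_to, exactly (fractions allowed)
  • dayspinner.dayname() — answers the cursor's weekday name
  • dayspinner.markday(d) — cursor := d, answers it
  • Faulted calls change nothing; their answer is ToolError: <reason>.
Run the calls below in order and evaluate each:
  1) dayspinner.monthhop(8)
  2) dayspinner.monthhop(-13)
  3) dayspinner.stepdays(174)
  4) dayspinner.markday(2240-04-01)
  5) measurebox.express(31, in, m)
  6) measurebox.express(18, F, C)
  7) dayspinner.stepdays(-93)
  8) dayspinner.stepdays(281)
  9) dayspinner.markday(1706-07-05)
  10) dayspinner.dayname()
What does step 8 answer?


// 1. dayspinner.monthhop(n=8) => 2043-02-16
// 2. dayspinner.monthhop(n=-13) => 2042-01-16
// 3. dayspinner.stepdays(n=174) => 2042-07-09
// 4. dayspinner.markday(d=2240-04-01) => 2240-04-01
// 5. measurebox.express(v=31, u_from=in, u_to=m) => 3937/5000
// 6. measurebox.express(v=18, u_from=F, u_to=C) => -70/9
// 7. dayspinner.stepdays(n=-93) => 2239-12-30
// 8. dayspinner.stepdays(n=281) => 2240-10-06
// 9. dayspinner.markday(d=1706-07-05) => 1706-07-05
// 10. dayspinner.dayname() => Monday

Answer: 2240-10-06


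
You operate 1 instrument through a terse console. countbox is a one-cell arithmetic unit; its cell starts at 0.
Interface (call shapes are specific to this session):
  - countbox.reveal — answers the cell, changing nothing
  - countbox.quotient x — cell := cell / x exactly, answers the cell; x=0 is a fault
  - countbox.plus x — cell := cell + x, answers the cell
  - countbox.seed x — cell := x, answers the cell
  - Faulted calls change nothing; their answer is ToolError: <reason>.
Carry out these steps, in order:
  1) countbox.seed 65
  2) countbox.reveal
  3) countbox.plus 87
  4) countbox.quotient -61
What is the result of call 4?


# 1. seed(x=65) : 65
# 2. reveal() : 65
# 3. plus(x=87) : 152
# 4. quotient(x=-61) : -152/61

Answer: -152/61


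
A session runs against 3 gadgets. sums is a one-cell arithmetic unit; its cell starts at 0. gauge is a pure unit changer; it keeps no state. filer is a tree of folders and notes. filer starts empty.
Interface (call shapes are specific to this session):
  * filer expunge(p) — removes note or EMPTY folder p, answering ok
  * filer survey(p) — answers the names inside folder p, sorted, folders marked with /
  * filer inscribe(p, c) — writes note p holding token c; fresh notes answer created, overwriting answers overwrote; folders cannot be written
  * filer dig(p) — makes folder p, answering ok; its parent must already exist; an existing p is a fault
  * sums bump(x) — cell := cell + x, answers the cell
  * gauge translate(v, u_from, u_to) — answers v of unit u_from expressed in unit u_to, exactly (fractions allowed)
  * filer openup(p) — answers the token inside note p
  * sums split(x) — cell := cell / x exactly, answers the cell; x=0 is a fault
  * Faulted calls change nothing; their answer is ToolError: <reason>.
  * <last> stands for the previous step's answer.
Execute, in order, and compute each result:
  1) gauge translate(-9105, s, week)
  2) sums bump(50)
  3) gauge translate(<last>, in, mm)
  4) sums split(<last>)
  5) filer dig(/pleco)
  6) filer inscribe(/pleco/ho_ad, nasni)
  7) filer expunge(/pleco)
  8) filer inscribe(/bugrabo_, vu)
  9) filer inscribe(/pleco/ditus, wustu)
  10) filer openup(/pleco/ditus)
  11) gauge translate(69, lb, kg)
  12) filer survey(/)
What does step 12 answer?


Answer: [bugrabo_, pleco/]

Derivation:
Step: gauge translate[v: -9105; u_from: s; u_to: week]
Result: -607/40320
Step: sums bump[x: 50]
Result: 50
Step: gauge translate[v: <last>; u_from: in; u_to: mm]
Result: 1270
Step: sums split[x: <last>]
Result: 5/127
Step: filer dig[p: /pleco]
Result: ok
Step: filer inscribe[p: /pleco/ho_ad; c: nasni]
Result: created
Step: filer expunge[p: /pleco]
Result: ToolError: not empty
Step: filer inscribe[p: /bugrabo_; c: vu]
Result: created
Step: filer inscribe[p: /pleco/ditus; c: wustu]
Result: created
Step: filer openup[p: /pleco/ditus]
Result: wustu
Step: gauge translate[v: 69; u_from: lb; u_to: kg]
Result: 3129787353/100000000
Step: filer survey[p: /]
Result: [bugrabo_, pleco/]


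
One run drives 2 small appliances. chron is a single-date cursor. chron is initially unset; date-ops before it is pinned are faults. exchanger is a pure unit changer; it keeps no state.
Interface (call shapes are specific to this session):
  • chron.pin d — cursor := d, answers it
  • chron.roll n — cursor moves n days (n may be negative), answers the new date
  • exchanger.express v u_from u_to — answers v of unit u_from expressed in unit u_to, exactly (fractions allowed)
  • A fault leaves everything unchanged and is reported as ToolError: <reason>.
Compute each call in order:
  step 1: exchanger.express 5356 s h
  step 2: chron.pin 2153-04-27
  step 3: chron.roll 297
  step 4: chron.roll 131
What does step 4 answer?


Do: express[v→5356; u_from→s; u_to→h]
See: 1339/900
Do: pin[d→2153-04-27]
See: 2153-04-27
Do: roll[n→297]
See: 2154-02-18
Do: roll[n→131]
See: 2154-06-29

Answer: 2154-06-29


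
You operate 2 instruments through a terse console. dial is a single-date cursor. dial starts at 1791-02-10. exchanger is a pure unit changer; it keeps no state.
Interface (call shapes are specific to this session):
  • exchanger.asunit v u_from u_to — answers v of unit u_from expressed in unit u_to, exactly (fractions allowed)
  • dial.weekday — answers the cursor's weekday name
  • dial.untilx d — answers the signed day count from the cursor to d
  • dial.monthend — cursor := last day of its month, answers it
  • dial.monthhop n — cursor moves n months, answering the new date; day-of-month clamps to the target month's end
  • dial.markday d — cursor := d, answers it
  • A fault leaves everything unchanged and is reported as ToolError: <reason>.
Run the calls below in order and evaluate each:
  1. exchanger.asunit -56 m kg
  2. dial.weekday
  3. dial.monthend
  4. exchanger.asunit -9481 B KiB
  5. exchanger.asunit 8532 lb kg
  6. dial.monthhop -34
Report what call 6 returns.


# 1. exchanger.asunit(v: -56, u_from: m, u_to: kg) == ToolError: incompatible units
# 2. dial.weekday() == Thursday
# 3. dial.monthend() == 1791-02-28
# 4. exchanger.asunit(v: -9481, u_from: B, u_to: KiB) == -9481/1024
# 5. exchanger.asunit(v: 8532, u_from: lb, u_to: kg) == 96751252521/25000000
# 6. dial.monthhop(n: -34) == 1788-04-28

Answer: 1788-04-28


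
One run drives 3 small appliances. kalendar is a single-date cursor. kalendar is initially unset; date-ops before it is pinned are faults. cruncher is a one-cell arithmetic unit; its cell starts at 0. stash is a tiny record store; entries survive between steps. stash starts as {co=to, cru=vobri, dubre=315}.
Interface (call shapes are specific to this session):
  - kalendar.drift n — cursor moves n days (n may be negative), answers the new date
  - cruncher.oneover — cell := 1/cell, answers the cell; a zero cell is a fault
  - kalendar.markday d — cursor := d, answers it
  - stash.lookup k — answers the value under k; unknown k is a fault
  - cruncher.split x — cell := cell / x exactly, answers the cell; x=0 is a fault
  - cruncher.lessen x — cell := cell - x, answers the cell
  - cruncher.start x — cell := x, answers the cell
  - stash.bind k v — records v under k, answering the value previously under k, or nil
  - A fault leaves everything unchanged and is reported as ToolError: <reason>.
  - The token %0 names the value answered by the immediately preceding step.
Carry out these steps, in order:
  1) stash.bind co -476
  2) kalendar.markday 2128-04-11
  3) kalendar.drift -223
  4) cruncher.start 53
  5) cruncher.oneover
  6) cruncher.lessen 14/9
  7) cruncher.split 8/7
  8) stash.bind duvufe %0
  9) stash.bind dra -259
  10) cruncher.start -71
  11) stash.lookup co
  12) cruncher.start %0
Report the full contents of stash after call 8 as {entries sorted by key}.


-> bind(k: co, v: -476)
<- to
-> markday(d: 2128-04-11)
<- 2128-04-11
-> drift(n: -223)
<- 2127-09-01
-> start(x: 53)
<- 53
-> oneover()
<- 1/53
-> lessen(x: 14/9)
<- -733/477
-> split(x: 8/7)
<- -5131/3816
-> bind(k: duvufe, v: %0)
<- nil
-> bind(k: dra, v: -259)
<- nil
-> start(x: -71)
<- -71
-> lookup(k: co)
<- -476
-> start(x: %0)
<- -476

Answer: {co=-476, cru=vobri, dubre=315, duvufe=-5131/3816}


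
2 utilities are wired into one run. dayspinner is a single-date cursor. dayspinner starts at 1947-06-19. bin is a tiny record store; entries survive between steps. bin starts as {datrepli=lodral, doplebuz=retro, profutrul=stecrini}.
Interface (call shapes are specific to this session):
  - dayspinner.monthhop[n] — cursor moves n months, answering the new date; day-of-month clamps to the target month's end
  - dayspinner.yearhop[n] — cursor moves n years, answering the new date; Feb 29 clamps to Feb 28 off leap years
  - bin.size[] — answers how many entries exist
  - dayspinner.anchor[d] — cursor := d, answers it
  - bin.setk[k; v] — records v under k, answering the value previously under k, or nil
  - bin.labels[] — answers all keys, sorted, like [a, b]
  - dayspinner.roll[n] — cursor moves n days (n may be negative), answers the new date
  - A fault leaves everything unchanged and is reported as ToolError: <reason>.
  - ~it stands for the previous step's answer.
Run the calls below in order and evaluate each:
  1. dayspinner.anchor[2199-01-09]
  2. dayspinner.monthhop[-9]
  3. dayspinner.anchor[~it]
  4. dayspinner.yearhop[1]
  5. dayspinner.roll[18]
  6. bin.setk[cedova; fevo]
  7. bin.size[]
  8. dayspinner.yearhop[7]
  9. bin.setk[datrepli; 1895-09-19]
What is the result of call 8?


→ dayspinner.anchor(d=2199-01-09)
← 2199-01-09
→ dayspinner.monthhop(n=-9)
← 2198-04-09
→ dayspinner.anchor(d=~it)
← 2198-04-09
→ dayspinner.yearhop(n=1)
← 2199-04-09
→ dayspinner.roll(n=18)
← 2199-04-27
→ bin.setk(k=cedova, v=fevo)
← nil
→ bin.size()
← 4
→ dayspinner.yearhop(n=7)
← 2206-04-27
→ bin.setk(k=datrepli, v=1895-09-19)
← lodral

Answer: 2206-04-27


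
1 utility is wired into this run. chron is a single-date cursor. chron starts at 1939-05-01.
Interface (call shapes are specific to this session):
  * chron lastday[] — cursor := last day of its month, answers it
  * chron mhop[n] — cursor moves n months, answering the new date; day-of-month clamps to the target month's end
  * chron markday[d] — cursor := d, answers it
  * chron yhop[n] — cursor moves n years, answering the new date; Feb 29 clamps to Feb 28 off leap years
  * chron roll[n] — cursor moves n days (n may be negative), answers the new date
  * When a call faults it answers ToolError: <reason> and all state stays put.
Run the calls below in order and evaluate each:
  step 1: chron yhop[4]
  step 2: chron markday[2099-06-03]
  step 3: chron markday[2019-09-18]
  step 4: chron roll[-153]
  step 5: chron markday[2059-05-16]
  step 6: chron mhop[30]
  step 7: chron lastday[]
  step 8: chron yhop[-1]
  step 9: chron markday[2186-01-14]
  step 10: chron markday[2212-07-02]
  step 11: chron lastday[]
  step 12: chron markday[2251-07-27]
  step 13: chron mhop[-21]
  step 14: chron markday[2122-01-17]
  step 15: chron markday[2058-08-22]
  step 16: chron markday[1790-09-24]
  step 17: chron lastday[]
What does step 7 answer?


Answer: 2061-11-30

Derivation:
Act: chron yhop[n='4']
Obs: 1943-05-01
Act: chron markday[d='2099-06-03']
Obs: 2099-06-03
Act: chron markday[d='2019-09-18']
Obs: 2019-09-18
Act: chron roll[n='-153']
Obs: 2019-04-18
Act: chron markday[d='2059-05-16']
Obs: 2059-05-16
Act: chron mhop[n='30']
Obs: 2061-11-16
Act: chron lastday[]
Obs: 2061-11-30
Act: chron yhop[n='-1']
Obs: 2060-11-30
Act: chron markday[d='2186-01-14']
Obs: 2186-01-14
Act: chron markday[d='2212-07-02']
Obs: 2212-07-02
Act: chron lastday[]
Obs: 2212-07-31
Act: chron markday[d='2251-07-27']
Obs: 2251-07-27
Act: chron mhop[n='-21']
Obs: 2249-10-27
Act: chron markday[d='2122-01-17']
Obs: 2122-01-17
Act: chron markday[d='2058-08-22']
Obs: 2058-08-22
Act: chron markday[d='1790-09-24']
Obs: 1790-09-24
Act: chron lastday[]
Obs: 1790-09-30


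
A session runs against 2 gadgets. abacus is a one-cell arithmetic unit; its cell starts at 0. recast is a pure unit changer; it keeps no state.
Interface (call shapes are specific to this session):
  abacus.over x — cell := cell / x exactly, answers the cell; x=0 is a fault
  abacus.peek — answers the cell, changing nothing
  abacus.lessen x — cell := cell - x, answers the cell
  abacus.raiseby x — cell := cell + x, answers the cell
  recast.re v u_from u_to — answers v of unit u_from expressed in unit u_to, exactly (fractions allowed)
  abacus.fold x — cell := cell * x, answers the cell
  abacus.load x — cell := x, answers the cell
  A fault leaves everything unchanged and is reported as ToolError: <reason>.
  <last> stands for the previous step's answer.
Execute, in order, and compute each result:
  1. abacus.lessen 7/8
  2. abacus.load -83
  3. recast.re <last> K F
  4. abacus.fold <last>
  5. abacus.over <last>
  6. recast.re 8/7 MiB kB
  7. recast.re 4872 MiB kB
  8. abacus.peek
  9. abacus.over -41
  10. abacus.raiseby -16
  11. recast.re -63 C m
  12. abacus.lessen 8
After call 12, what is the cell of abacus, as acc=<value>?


$ abacus.lessen x→7/8
= -7/8
$ abacus.load x→-83
= -83
$ recast.re v→<last> u_from→K u_to→F
= -60907/100
$ abacus.fold x→<last>
= 5055281/100
$ abacus.over x→<last>
= 1
$ recast.re v→8/7 u_from→MiB u_to→kB
= 1048576/875
$ recast.re v→4872 u_from→MiB u_to→kB
= 638582784/125
$ abacus.peek
= 1
$ abacus.over x→-41
= -1/41
$ abacus.raiseby x→-16
= -657/41
$ recast.re v→-63 u_from→C u_to→m
= ToolError: incompatible units
$ abacus.lessen x→8
= -985/41

Answer: acc=-985/41


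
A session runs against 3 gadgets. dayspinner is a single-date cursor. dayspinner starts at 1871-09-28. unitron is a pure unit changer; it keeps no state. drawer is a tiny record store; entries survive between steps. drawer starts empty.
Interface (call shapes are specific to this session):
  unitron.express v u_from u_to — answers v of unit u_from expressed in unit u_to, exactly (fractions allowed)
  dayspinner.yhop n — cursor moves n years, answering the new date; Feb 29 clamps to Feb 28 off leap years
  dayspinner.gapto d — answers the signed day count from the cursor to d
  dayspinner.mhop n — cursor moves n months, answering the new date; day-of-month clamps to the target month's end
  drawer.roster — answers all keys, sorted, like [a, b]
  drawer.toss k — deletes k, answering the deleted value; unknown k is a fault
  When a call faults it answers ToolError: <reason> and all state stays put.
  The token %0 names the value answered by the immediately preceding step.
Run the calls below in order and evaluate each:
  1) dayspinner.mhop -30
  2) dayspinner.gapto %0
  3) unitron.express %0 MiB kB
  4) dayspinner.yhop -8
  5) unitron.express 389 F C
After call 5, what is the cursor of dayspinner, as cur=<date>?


Answer: cur=1861-03-28

Derivation:
% 1. dayspinner.mhop(-30) -> 1869-03-28
% 2. dayspinner.gapto(%0) -> 0
% 3. unitron.express(%0, MiB, kB) -> 0
% 4. dayspinner.yhop(-8) -> 1861-03-28
% 5. unitron.express(389, F, C) -> 595/3


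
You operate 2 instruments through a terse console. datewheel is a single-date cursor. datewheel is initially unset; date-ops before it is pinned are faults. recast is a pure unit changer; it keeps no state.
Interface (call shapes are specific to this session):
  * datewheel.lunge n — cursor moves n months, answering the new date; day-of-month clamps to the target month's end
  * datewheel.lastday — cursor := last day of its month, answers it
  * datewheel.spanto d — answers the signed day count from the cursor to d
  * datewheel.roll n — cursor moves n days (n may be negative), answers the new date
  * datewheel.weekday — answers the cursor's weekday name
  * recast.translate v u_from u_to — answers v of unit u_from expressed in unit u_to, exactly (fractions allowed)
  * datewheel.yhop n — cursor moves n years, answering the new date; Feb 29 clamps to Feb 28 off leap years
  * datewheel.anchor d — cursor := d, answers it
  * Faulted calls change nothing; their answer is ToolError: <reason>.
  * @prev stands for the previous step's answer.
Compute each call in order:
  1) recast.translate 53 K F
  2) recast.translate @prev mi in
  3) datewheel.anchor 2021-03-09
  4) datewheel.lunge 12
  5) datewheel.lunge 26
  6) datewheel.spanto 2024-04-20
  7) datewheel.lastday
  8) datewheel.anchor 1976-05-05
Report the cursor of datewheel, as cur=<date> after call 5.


// recast.translate(53, K, F) -> -36427/100
// recast.translate(@prev, mi, in) -> -115400736/5
// datewheel.anchor(2021-03-09) -> 2021-03-09
// datewheel.lunge(12) -> 2022-03-09
// datewheel.lunge(26) -> 2024-05-09
// datewheel.spanto(2024-04-20) -> -19
// datewheel.lastday() -> 2024-05-31
// datewheel.anchor(1976-05-05) -> 1976-05-05

Answer: cur=2024-05-09
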